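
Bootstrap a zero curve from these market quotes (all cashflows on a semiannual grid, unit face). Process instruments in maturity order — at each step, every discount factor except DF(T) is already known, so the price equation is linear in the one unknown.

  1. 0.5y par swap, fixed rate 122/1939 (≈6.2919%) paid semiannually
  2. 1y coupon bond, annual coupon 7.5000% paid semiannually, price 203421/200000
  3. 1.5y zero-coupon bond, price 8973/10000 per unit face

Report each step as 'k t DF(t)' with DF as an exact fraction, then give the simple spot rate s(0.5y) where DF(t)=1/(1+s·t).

1 1/2 1939/2000
2 1 9453/10000
3 3/2 8973/10000
s(0.5y) = (1/(1939/2000) − 1)/(1/2) = 122/1939 ≈ 6.2919%

step 1 [0.5y] swap r/2=61/1939: DF=(1 − 61/1939·(0))/(1+61/1939) = 1939/2000 ≈ 0.969500
step 2 [1y] bond c/2=3/80: DF=(203421/200000 − 3/80·(0.969500))/(1+3/80) = 9453/10000 ≈ 0.945300
step 3 [1.5y] zero: DF = P = 8973/10000 ≈ 0.897300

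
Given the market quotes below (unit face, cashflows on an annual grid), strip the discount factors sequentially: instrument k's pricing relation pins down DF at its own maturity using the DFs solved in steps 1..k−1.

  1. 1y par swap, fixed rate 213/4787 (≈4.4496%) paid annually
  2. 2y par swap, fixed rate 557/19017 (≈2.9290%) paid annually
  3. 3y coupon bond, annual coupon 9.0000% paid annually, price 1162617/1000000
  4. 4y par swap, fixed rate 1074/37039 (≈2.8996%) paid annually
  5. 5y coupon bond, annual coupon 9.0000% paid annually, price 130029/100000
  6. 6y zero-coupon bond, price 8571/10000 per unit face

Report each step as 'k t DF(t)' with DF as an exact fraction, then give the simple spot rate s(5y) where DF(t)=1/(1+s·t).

step 1 [1y] swap r/1=213/4787: DF=(1 − 213/4787·(0))/(1+213/4787) = 4787/5000 ≈ 0.957400
step 2 [2y] swap r/1=557/19017: DF=(1 − 557/19017·(0.957400))/(1+557/19017) = 9443/10000 ≈ 0.944300
step 3 [3y] bond c/1=9/100: DF=(1162617/1000000 − 9/100·(0.957400+0.944300))/(1+9/100) = 1137/1250 ≈ 0.909600
step 4 [4y] swap r/1=1074/37039: DF=(1 − 1074/37039·(0.957400+0.944300+0.909600))/(1+1074/37039) = 4463/5000 ≈ 0.892600
step 5 [5y] bond c/1=9/100: DF=(130029/100000 − 9/100·(0.957400+0.944300+0.909600+0.892600))/(1+9/100) = 8871/10000 ≈ 0.887100
step 6 [6y] zero: DF = P = 8571/10000 ≈ 0.857100

1 1 4787/5000
2 2 9443/10000
3 3 1137/1250
4 4 4463/5000
5 5 8871/10000
6 6 8571/10000
s(5y) = (1/(8871/10000) − 1)/(5) = 1129/44355 ≈ 2.5454%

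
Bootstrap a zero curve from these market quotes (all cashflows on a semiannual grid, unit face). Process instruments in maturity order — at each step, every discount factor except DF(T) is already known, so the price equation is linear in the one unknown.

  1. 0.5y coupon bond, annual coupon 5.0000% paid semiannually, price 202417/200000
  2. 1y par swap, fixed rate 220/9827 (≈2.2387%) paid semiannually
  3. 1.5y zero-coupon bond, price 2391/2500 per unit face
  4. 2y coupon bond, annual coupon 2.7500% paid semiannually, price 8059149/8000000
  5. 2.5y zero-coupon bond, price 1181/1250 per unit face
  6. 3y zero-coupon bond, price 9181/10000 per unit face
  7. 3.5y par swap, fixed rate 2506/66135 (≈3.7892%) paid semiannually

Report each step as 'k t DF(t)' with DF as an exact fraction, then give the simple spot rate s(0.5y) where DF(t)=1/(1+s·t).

1 1/2 4937/5000
2 1 489/500
3 3/2 2391/2500
4 2 9541/10000
5 5/2 1181/1250
6 3 9181/10000
7 7/2 8747/10000
s(0.5y) = (1/(4937/5000) − 1)/(1/2) = 126/4937 ≈ 2.5522%

step 1 [0.5y] bond c/2=1/40: DF=(202417/200000 − 1/40·(0))/(1+1/40) = 4937/5000 ≈ 0.987400
step 2 [1y] swap r/2=110/9827: DF=(1 − 110/9827·(0.987400))/(1+110/9827) = 489/500 ≈ 0.978000
step 3 [1.5y] zero: DF = P = 2391/2500 ≈ 0.956400
step 4 [2y] bond c/2=11/800: DF=(8059149/8000000 − 11/800·(0.987400+0.978000+0.956400))/(1+11/800) = 9541/10000 ≈ 0.954100
step 5 [2.5y] zero: DF = P = 1181/1250 ≈ 0.944800
step 6 [3y] zero: DF = P = 9181/10000 ≈ 0.918100
step 7 [3.5y] swap r/2=1253/66135: DF=(1 − 1253/66135·(0.987400+0.978000+0.956400+0.954100+0.944800+0.918100))/(1+1253/66135) = 8747/10000 ≈ 0.874700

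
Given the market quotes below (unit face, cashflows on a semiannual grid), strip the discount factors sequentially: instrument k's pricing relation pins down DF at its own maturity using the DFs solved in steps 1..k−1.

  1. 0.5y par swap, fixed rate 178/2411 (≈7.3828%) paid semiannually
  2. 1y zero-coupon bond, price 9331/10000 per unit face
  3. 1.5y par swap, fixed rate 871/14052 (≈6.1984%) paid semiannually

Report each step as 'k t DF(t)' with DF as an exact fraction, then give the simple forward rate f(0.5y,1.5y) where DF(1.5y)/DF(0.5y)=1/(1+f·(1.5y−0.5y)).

step 1 [0.5y] swap r/2=89/2411: DF=(1 − 89/2411·(0))/(1+89/2411) = 2411/2500 ≈ 0.964400
step 2 [1y] zero: DF = P = 9331/10000 ≈ 0.933100
step 3 [1.5y] swap r/2=871/28104: DF=(1 − 871/28104·(0.964400+0.933100))/(1+871/28104) = 9129/10000 ≈ 0.912900

1 1/2 2411/2500
2 1 9331/10000
3 3/2 9129/10000
f(0.5y,1.5y) = ((2411/2500)/(9129/10000) − 1)/(1) = 515/9129 ≈ 5.6414%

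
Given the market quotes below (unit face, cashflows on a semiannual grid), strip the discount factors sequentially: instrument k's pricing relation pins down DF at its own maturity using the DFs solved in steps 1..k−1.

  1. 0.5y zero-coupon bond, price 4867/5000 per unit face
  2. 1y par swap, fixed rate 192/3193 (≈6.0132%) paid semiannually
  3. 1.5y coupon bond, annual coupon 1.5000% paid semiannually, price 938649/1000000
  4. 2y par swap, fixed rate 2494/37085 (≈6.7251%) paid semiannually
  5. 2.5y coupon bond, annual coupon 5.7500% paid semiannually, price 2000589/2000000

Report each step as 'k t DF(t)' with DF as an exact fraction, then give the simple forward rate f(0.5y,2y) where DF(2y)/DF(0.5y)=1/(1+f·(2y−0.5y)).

1 1/2 4867/5000
2 1 589/625
3 3/2 4587/5000
4 2 8753/10000
5 5/2 8687/10000
f(0.5y,2y) = ((4867/5000)/(8753/10000) − 1)/(3/2) = 654/8753 ≈ 7.4717%

step 1 [0.5y] zero: DF = P = 4867/5000 ≈ 0.973400
step 2 [1y] swap r/2=96/3193: DF=(1 − 96/3193·(0.973400))/(1+96/3193) = 589/625 ≈ 0.942400
step 3 [1.5y] bond c/2=3/400: DF=(938649/1000000 − 3/400·(0.973400+0.942400))/(1+3/400) = 4587/5000 ≈ 0.917400
step 4 [2y] swap r/2=1247/37085: DF=(1 − 1247/37085·(0.973400+0.942400+0.917400))/(1+1247/37085) = 8753/10000 ≈ 0.875300
step 5 [2.5y] bond c/2=23/800: DF=(2000589/2000000 − 23/800·(0.973400+0.942400+0.917400+0.875300))/(1+23/800) = 8687/10000 ≈ 0.868700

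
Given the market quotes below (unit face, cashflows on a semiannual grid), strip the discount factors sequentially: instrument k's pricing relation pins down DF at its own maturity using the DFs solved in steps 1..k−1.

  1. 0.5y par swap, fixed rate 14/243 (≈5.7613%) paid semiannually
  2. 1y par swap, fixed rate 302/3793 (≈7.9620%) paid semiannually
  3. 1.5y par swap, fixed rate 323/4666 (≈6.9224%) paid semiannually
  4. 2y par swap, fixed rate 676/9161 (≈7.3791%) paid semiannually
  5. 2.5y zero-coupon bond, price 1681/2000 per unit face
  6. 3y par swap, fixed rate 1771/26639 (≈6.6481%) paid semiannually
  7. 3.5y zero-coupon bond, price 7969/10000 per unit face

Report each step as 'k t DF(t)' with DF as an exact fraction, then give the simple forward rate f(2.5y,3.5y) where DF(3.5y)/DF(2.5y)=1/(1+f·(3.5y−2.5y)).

1 1/2 243/250
2 1 1849/2000
3 3/2 9031/10000
4 2 1081/1250
5 5/2 1681/2000
6 3 8229/10000
7 7/2 7969/10000
f(2.5y,3.5y) = ((1681/2000)/(7969/10000) − 1)/(1) = 436/7969 ≈ 5.4712%

step 1 [0.5y] swap r/2=7/243: DF=(1 − 7/243·(0))/(1+7/243) = 243/250 ≈ 0.972000
step 2 [1y] swap r/2=151/3793: DF=(1 − 151/3793·(0.972000))/(1+151/3793) = 1849/2000 ≈ 0.924500
step 3 [1.5y] swap r/2=323/9332: DF=(1 − 323/9332·(0.972000+0.924500))/(1+323/9332) = 9031/10000 ≈ 0.903100
step 4 [2y] swap r/2=338/9161: DF=(1 − 338/9161·(0.972000+0.924500+0.903100))/(1+338/9161) = 1081/1250 ≈ 0.864800
step 5 [2.5y] zero: DF = P = 1681/2000 ≈ 0.840500
step 6 [3y] swap r/2=1771/53278: DF=(1 − 1771/53278·(0.972000+0.924500+0.903100+0.864800+0.840500))/(1+1771/53278) = 8229/10000 ≈ 0.822900
step 7 [3.5y] zero: DF = P = 7969/10000 ≈ 0.796900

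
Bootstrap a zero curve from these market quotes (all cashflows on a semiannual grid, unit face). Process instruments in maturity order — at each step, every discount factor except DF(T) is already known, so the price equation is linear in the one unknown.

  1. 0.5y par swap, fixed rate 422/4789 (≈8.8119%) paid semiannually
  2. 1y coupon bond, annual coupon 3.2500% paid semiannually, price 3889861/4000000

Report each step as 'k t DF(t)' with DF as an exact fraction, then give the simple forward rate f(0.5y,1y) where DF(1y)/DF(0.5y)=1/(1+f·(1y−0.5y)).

1 1/2 4789/5000
2 1 1177/1250
f(0.5y,1y) = ((4789/5000)/(1177/1250) − 1)/(1/2) = 81/2354 ≈ 3.4410%

step 1 [0.5y] swap r/2=211/4789: DF=(1 − 211/4789·(0))/(1+211/4789) = 4789/5000 ≈ 0.957800
step 2 [1y] bond c/2=13/800: DF=(3889861/4000000 − 13/800·(0.957800))/(1+13/800) = 1177/1250 ≈ 0.941600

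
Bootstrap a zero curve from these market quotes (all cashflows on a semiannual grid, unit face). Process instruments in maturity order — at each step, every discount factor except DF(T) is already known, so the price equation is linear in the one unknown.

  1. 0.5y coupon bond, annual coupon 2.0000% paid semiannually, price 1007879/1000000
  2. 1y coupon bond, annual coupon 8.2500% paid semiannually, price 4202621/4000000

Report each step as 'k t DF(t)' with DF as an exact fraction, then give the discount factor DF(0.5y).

1 1/2 9979/10000
2 1 1939/2000
DF(0.5y) = 9979/10000 ≈ 0.997900

step 1 [0.5y] bond c/2=1/100: DF=(1007879/1000000 − 1/100·(0))/(1+1/100) = 9979/10000 ≈ 0.997900
step 2 [1y] bond c/2=33/800: DF=(4202621/4000000 − 33/800·(0.997900))/(1+33/800) = 1939/2000 ≈ 0.969500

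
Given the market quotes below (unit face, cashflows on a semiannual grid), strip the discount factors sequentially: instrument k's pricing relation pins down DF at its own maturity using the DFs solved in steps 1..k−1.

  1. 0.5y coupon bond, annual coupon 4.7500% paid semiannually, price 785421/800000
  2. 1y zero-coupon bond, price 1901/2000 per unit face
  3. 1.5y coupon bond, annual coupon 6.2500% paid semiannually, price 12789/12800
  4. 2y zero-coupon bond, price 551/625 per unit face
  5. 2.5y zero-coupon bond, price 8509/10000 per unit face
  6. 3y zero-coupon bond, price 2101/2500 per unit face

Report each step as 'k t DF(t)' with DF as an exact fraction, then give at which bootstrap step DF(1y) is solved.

step 1 [0.5y] bond c/2=19/800: DF=(785421/800000 − 19/800·(0))/(1+19/800) = 959/1000 ≈ 0.959000
step 2 [1y] zero: DF = P = 1901/2000 ≈ 0.950500
step 3 [1.5y] bond c/2=1/32: DF=(12789/12800 − 1/32·(0.959000+0.950500))/(1+1/32) = 911/1000 ≈ 0.911000
step 4 [2y] zero: DF = P = 551/625 ≈ 0.881600
step 5 [2.5y] zero: DF = P = 8509/10000 ≈ 0.850900
step 6 [3y] zero: DF = P = 2101/2500 ≈ 0.840400

1 1/2 959/1000
2 1 1901/2000
3 3/2 911/1000
4 2 551/625
5 5/2 8509/10000
6 3 2101/2500
DF(1y) is solved at step 2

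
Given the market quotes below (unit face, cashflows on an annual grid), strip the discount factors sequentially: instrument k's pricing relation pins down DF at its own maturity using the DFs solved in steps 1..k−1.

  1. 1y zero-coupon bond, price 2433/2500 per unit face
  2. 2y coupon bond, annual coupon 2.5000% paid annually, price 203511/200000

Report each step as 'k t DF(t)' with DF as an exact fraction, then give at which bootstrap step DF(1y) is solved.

1 1 2433/2500
2 2 969/1000
DF(1y) is solved at step 1

step 1 [1y] zero: DF = P = 2433/2500 ≈ 0.973200
step 2 [2y] bond c/1=1/40: DF=(203511/200000 − 1/40·(0.973200))/(1+1/40) = 969/1000 ≈ 0.969000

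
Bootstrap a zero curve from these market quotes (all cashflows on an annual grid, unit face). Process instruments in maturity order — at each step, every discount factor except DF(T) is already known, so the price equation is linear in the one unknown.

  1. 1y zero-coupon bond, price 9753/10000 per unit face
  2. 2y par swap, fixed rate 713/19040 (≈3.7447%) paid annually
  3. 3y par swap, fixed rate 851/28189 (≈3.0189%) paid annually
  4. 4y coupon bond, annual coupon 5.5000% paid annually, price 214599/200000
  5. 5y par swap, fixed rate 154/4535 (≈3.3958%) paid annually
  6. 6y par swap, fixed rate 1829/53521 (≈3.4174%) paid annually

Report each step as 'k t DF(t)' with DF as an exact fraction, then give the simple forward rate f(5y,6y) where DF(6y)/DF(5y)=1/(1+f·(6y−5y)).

step 1 [1y] zero: DF = P = 9753/10000 ≈ 0.975300
step 2 [2y] swap r/1=713/19040: DF=(1 − 713/19040·(0.975300))/(1+713/19040) = 9287/10000 ≈ 0.928700
step 3 [3y] swap r/1=851/28189: DF=(1 − 851/28189·(0.975300+0.928700))/(1+851/28189) = 9149/10000 ≈ 0.914900
step 4 [4y] bond c/1=11/200: DF=(214599/200000 − 11/200·(0.975300+0.928700+0.914900))/(1+11/200) = 8701/10000 ≈ 0.870100
step 5 [5y] swap r/1=154/4535: DF=(1 − 154/4535·(0.975300+0.928700+0.914900+0.870100))/(1+154/4535) = 423/500 ≈ 0.846000
step 6 [6y] swap r/1=1829/53521: DF=(1 − 1829/53521·(0.975300+0.928700+0.914900+0.870100+0.846000))/(1+1829/53521) = 8171/10000 ≈ 0.817100

1 1 9753/10000
2 2 9287/10000
3 3 9149/10000
4 4 8701/10000
5 5 423/500
6 6 8171/10000
f(5y,6y) = ((423/500)/(8171/10000) − 1)/(1) = 289/8171 ≈ 3.5369%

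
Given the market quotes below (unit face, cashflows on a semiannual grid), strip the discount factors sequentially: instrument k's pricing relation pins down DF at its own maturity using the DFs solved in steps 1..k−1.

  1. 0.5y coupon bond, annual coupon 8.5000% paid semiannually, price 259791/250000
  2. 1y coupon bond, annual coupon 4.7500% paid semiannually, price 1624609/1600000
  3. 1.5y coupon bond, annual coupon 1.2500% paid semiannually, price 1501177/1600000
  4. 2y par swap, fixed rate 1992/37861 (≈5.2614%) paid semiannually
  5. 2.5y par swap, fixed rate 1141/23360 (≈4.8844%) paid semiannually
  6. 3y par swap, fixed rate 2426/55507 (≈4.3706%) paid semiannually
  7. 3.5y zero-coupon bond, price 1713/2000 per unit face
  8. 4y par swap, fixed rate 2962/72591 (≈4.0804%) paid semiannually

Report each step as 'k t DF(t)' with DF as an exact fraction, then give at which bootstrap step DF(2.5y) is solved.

1 1/2 623/625
2 1 9687/10000
3 3/2 4601/5000
4 2 2251/2500
5 5/2 8859/10000
6 3 8787/10000
7 7/2 1713/2000
8 4 8519/10000
DF(2.5y) is solved at step 5

step 1 [0.5y] bond c/2=17/400: DF=(259791/250000 − 17/400·(0))/(1+17/400) = 623/625 ≈ 0.996800
step 2 [1y] bond c/2=19/800: DF=(1624609/1600000 − 19/800·(0.996800))/(1+19/800) = 9687/10000 ≈ 0.968700
step 3 [1.5y] bond c/2=1/160: DF=(1501177/1600000 − 1/160·(0.996800+0.968700))/(1+1/160) = 4601/5000 ≈ 0.920200
step 4 [2y] swap r/2=996/37861: DF=(1 − 996/37861·(0.996800+0.968700+0.920200))/(1+996/37861) = 2251/2500 ≈ 0.900400
step 5 [2.5y] swap r/2=1141/46720: DF=(1 − 1141/46720·(0.996800+0.968700+0.920200+0.900400))/(1+1141/46720) = 8859/10000 ≈ 0.885900
step 6 [3y] swap r/2=1213/55507: DF=(1 − 1213/55507·(0.996800+0.968700+0.920200+0.900400+0.885900))/(1+1213/55507) = 8787/10000 ≈ 0.878700
step 7 [3.5y] zero: DF = P = 1713/2000 ≈ 0.856500
step 8 [4y] swap r/2=1481/72591: DF=(1 − 1481/72591·(0.996800+0.968700+0.920200+0.900400+0.885900+0.878700+0.856500))/(1+1481/72591) = 8519/10000 ≈ 0.851900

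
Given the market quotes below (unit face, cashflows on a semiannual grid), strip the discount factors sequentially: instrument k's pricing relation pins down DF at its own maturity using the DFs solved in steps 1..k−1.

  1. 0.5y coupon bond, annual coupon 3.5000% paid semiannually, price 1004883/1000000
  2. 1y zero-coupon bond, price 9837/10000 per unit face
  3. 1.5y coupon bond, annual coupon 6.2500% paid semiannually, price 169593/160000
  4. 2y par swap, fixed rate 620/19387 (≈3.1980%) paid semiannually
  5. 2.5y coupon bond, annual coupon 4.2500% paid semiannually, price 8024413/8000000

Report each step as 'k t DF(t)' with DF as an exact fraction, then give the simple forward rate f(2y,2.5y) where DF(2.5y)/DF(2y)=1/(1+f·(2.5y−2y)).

1 1/2 2469/2500
2 1 9837/10000
3 3/2 9681/10000
4 2 469/500
5 5/2 1803/2000
f(2y,2.5y) = ((469/500)/(1803/2000) − 1)/(1/2) = 146/1803 ≈ 8.0976%

step 1 [0.5y] bond c/2=7/400: DF=(1004883/1000000 − 7/400·(0))/(1+7/400) = 2469/2500 ≈ 0.987600
step 2 [1y] zero: DF = P = 9837/10000 ≈ 0.983700
step 3 [1.5y] bond c/2=1/32: DF=(169593/160000 − 1/32·(0.987600+0.983700))/(1+1/32) = 9681/10000 ≈ 0.968100
step 4 [2y] swap r/2=310/19387: DF=(1 − 310/19387·(0.987600+0.983700+0.968100))/(1+310/19387) = 469/500 ≈ 0.938000
step 5 [2.5y] bond c/2=17/800: DF=(8024413/8000000 − 17/800·(0.987600+0.983700+0.968100+0.938000))/(1+17/800) = 1803/2000 ≈ 0.901500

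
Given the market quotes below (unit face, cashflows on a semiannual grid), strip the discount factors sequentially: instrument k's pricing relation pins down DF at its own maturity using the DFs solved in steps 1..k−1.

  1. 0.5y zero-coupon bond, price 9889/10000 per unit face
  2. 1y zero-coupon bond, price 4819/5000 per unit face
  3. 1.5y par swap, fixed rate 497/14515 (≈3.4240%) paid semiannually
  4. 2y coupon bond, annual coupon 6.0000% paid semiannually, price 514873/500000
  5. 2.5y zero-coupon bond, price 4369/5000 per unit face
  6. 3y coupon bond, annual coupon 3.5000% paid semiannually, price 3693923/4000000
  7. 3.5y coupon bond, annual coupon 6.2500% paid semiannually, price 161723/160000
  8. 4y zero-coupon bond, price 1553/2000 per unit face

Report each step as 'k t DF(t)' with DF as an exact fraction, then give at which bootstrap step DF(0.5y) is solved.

step 1 [0.5y] zero: DF = P = 9889/10000 ≈ 0.988900
step 2 [1y] zero: DF = P = 4819/5000 ≈ 0.963800
step 3 [1.5y] swap r/2=497/29030: DF=(1 − 497/29030·(0.988900+0.963800))/(1+497/29030) = 9503/10000 ≈ 0.950300
step 4 [2y] bond c/2=3/100: DF=(514873/500000 − 3/100·(0.988900+0.963800+0.950300))/(1+3/100) = 572/625 ≈ 0.915200
step 5 [2.5y] zero: DF = P = 4369/5000 ≈ 0.873800
step 6 [3y] bond c/2=7/400: DF=(3693923/4000000 − 7/400·(0.988900+0.963800+0.950300+0.915200+0.873800))/(1+7/400) = 8269/10000 ≈ 0.826900
step 7 [3.5y] bond c/2=1/32: DF=(161723/160000 − 1/32·(0.988900+0.963800+0.950300+0.915200+0.873800+0.826900))/(1+1/32) = 8129/10000 ≈ 0.812900
step 8 [4y] zero: DF = P = 1553/2000 ≈ 0.776500

1 1/2 9889/10000
2 1 4819/5000
3 3/2 9503/10000
4 2 572/625
5 5/2 4369/5000
6 3 8269/10000
7 7/2 8129/10000
8 4 1553/2000
DF(0.5y) is solved at step 1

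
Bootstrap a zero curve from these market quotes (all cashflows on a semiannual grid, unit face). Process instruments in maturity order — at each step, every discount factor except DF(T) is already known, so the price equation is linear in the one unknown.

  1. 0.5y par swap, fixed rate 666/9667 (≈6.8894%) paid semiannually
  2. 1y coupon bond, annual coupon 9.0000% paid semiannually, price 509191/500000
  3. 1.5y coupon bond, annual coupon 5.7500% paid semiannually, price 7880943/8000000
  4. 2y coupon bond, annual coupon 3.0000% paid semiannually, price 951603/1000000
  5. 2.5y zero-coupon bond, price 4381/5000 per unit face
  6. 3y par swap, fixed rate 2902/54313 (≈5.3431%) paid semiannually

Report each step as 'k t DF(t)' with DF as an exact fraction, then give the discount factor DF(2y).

1 1/2 9667/10000
2 1 9329/10000
3 3/2 1809/2000
4 2 8961/10000
5 5/2 4381/5000
6 3 8549/10000
DF(2y) = 8961/10000 ≈ 0.896100

step 1 [0.5y] swap r/2=333/9667: DF=(1 − 333/9667·(0))/(1+333/9667) = 9667/10000 ≈ 0.966700
step 2 [1y] bond c/2=9/200: DF=(509191/500000 − 9/200·(0.966700))/(1+9/200) = 9329/10000 ≈ 0.932900
step 3 [1.5y] bond c/2=23/800: DF=(7880943/8000000 − 23/800·(0.966700+0.932900))/(1+23/800) = 1809/2000 ≈ 0.904500
step 4 [2y] bond c/2=3/200: DF=(951603/1000000 − 3/200·(0.966700+0.932900+0.904500))/(1+3/200) = 8961/10000 ≈ 0.896100
step 5 [2.5y] zero: DF = P = 4381/5000 ≈ 0.876200
step 6 [3y] swap r/2=1451/54313: DF=(1 − 1451/54313·(0.966700+0.932900+0.904500+0.896100+0.876200))/(1+1451/54313) = 8549/10000 ≈ 0.854900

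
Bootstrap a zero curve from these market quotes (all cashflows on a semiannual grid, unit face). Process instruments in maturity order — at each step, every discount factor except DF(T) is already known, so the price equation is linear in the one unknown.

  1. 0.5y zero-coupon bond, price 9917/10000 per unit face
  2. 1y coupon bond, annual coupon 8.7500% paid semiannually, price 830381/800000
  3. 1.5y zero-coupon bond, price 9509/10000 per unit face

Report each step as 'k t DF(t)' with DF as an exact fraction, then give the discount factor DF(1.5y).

1 1/2 9917/10000
2 1 9529/10000
3 3/2 9509/10000
DF(1.5y) = 9509/10000 ≈ 0.950900

step 1 [0.5y] zero: DF = P = 9917/10000 ≈ 0.991700
step 2 [1y] bond c/2=7/160: DF=(830381/800000 − 7/160·(0.991700))/(1+7/160) = 9529/10000 ≈ 0.952900
step 3 [1.5y] zero: DF = P = 9509/10000 ≈ 0.950900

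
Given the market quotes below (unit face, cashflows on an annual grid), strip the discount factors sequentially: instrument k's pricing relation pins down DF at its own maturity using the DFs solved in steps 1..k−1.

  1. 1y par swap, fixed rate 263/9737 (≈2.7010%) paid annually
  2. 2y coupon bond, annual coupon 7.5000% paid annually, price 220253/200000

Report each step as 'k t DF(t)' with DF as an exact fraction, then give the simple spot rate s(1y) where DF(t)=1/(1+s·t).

step 1 [1y] swap r/1=263/9737: DF=(1 − 263/9737·(0))/(1+263/9737) = 9737/10000 ≈ 0.973700
step 2 [2y] bond c/1=3/40: DF=(220253/200000 − 3/40·(0.973700))/(1+3/40) = 1913/2000 ≈ 0.956500

1 1 9737/10000
2 2 1913/2000
s(1y) = (1/(9737/10000) − 1)/(1) = 263/9737 ≈ 2.7010%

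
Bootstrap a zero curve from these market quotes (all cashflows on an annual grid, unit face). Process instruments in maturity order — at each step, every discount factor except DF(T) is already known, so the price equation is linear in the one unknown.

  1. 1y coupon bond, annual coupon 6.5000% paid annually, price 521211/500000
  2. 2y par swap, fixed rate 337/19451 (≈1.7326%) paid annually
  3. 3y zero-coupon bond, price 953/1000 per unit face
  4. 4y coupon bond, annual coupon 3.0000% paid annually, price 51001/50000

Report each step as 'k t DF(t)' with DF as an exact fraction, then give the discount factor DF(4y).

1 1 2447/2500
2 2 9663/10000
3 3 953/1000
4 4 9059/10000
DF(4y) = 9059/10000 ≈ 0.905900

step 1 [1y] bond c/1=13/200: DF=(521211/500000 − 13/200·(0))/(1+13/200) = 2447/2500 ≈ 0.978800
step 2 [2y] swap r/1=337/19451: DF=(1 − 337/19451·(0.978800))/(1+337/19451) = 9663/10000 ≈ 0.966300
step 3 [3y] zero: DF = P = 953/1000 ≈ 0.953000
step 4 [4y] bond c/1=3/100: DF=(51001/50000 − 3/100·(0.978800+0.966300+0.953000))/(1+3/100) = 9059/10000 ≈ 0.905900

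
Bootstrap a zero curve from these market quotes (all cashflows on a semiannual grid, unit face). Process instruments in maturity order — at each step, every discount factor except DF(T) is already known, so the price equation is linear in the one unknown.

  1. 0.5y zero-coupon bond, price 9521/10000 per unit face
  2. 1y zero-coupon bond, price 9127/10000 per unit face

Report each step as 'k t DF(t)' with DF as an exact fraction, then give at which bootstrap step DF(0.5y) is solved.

step 1 [0.5y] zero: DF = P = 9521/10000 ≈ 0.952100
step 2 [1y] zero: DF = P = 9127/10000 ≈ 0.912700

1 1/2 9521/10000
2 1 9127/10000
DF(0.5y) is solved at step 1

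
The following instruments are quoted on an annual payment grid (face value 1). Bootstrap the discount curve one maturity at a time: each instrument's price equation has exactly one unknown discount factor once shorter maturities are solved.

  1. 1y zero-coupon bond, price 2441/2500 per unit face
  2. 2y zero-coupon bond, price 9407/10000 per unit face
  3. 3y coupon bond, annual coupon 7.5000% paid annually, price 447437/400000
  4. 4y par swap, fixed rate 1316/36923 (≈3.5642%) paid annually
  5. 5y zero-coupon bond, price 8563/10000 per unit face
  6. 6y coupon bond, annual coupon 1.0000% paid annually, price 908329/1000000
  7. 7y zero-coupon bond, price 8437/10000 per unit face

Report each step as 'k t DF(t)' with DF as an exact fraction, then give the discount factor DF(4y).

1 1 2441/2500
2 2 9407/10000
3 3 2267/2500
4 4 2171/2500
5 5 8563/10000
6 6 8543/10000
7 7 8437/10000
DF(4y) = 2171/2500 ≈ 0.868400

step 1 [1y] zero: DF = P = 2441/2500 ≈ 0.976400
step 2 [2y] zero: DF = P = 9407/10000 ≈ 0.940700
step 3 [3y] bond c/1=3/40: DF=(447437/400000 − 3/40·(0.976400+0.940700))/(1+3/40) = 2267/2500 ≈ 0.906800
step 4 [4y] swap r/1=1316/36923: DF=(1 − 1316/36923·(0.976400+0.940700+0.906800))/(1+1316/36923) = 2171/2500 ≈ 0.868400
step 5 [5y] zero: DF = P = 8563/10000 ≈ 0.856300
step 6 [6y] bond c/1=1/100: DF=(908329/1000000 − 1/100·(0.976400+0.940700+0.906800+0.868400+0.856300))/(1+1/100) = 8543/10000 ≈ 0.854300
step 7 [7y] zero: DF = P = 8437/10000 ≈ 0.843700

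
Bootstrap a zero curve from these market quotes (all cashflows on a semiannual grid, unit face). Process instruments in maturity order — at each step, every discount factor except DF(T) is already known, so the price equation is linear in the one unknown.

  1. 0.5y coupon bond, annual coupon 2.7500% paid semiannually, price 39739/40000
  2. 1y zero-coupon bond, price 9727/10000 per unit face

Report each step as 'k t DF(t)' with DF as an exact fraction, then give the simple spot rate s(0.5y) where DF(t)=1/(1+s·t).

1 1/2 49/50
2 1 9727/10000
s(0.5y) = (1/(49/50) − 1)/(1/2) = 2/49 ≈ 4.0816%

step 1 [0.5y] bond c/2=11/800: DF=(39739/40000 − 11/800·(0))/(1+11/800) = 49/50 ≈ 0.980000
step 2 [1y] zero: DF = P = 9727/10000 ≈ 0.972700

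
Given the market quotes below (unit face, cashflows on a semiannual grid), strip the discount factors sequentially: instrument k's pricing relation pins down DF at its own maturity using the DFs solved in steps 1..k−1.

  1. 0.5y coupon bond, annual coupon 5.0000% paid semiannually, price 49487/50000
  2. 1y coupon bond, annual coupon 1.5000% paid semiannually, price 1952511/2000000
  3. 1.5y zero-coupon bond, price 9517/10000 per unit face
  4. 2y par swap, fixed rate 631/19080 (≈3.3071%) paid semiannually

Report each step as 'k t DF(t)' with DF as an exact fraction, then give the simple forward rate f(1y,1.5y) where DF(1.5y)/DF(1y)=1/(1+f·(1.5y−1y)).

step 1 [0.5y] bond c/2=1/40: DF=(49487/50000 − 1/40·(0))/(1+1/40) = 1207/1250 ≈ 0.965600
step 2 [1y] bond c/2=3/400: DF=(1952511/2000000 − 3/400·(0.965600))/(1+3/400) = 4809/5000 ≈ 0.961800
step 3 [1.5y] zero: DF = P = 9517/10000 ≈ 0.951700
step 4 [2y] swap r/2=631/38160: DF=(1 − 631/38160·(0.965600+0.961800+0.951700))/(1+631/38160) = 9369/10000 ≈ 0.936900

1 1/2 1207/1250
2 1 4809/5000
3 3/2 9517/10000
4 2 9369/10000
f(1y,1.5y) = ((4809/5000)/(9517/10000) − 1)/(1/2) = 202/9517 ≈ 2.1225%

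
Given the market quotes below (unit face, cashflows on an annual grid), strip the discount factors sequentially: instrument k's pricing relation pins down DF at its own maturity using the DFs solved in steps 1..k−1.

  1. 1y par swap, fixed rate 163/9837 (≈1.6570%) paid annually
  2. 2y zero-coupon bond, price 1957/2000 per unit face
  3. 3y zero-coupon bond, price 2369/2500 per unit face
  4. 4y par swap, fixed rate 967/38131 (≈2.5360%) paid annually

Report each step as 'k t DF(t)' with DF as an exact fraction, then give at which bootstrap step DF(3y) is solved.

step 1 [1y] swap r/1=163/9837: DF=(1 − 163/9837·(0))/(1+163/9837) = 9837/10000 ≈ 0.983700
step 2 [2y] zero: DF = P = 1957/2000 ≈ 0.978500
step 3 [3y] zero: DF = P = 2369/2500 ≈ 0.947600
step 4 [4y] swap r/1=967/38131: DF=(1 − 967/38131·(0.983700+0.978500+0.947600))/(1+967/38131) = 9033/10000 ≈ 0.903300

1 1 9837/10000
2 2 1957/2000
3 3 2369/2500
4 4 9033/10000
DF(3y) is solved at step 3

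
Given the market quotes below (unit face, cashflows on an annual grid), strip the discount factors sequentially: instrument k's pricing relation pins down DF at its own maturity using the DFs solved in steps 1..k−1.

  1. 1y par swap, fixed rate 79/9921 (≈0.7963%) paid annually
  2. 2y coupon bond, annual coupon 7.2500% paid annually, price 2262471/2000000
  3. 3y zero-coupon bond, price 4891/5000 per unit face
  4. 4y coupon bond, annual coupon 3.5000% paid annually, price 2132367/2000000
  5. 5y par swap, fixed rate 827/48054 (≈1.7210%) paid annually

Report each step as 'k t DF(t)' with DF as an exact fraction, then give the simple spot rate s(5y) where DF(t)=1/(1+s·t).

step 1 [1y] swap r/1=79/9921: DF=(1 − 79/9921·(0))/(1+79/9921) = 9921/10000 ≈ 0.992100
step 2 [2y] bond c/1=29/400: DF=(2262471/2000000 − 29/400·(0.992100))/(1+29/400) = 9877/10000 ≈ 0.987700
step 3 [3y] zero: DF = P = 4891/5000 ≈ 0.978200
step 4 [4y] bond c/1=7/200: DF=(2132367/2000000 − 7/200·(0.992100+0.987700+0.978200))/(1+7/200) = 9301/10000 ≈ 0.930100
step 5 [5y] swap r/1=827/48054: DF=(1 − 827/48054·(0.992100+0.987700+0.978200+0.930100))/(1+827/48054) = 9173/10000 ≈ 0.917300

1 1 9921/10000
2 2 9877/10000
3 3 4891/5000
4 4 9301/10000
5 5 9173/10000
s(5y) = (1/(9173/10000) − 1)/(5) = 827/45865 ≈ 1.8031%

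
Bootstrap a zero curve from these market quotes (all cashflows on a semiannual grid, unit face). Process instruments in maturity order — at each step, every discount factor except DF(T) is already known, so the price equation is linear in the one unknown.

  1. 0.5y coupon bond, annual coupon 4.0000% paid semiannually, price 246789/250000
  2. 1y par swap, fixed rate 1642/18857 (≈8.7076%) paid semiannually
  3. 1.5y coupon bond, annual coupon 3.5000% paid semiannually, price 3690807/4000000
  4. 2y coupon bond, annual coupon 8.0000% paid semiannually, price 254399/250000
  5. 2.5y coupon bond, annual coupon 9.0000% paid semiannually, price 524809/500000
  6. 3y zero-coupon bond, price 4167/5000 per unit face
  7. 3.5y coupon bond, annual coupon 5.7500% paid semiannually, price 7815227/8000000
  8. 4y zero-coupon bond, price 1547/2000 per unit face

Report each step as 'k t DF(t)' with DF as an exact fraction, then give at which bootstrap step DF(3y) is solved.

step 1 [0.5y] bond c/2=1/50: DF=(246789/250000 − 1/50·(0))/(1+1/50) = 4839/5000 ≈ 0.967800
step 2 [1y] swap r/2=821/18857: DF=(1 − 821/18857·(0.967800))/(1+821/18857) = 9179/10000 ≈ 0.917900
step 3 [1.5y] bond c/2=7/400: DF=(3690807/4000000 − 7/400·(0.967800+0.917900))/(1+7/400) = 1093/1250 ≈ 0.874400
step 4 [2y] bond c/2=1/25: DF=(254399/250000 − 1/25·(0.967800+0.917900+0.874400))/(1+1/25) = 8723/10000 ≈ 0.872300
step 5 [2.5y] bond c/2=9/200: DF=(524809/500000 − 9/200·(0.967800+0.917900+0.874400+0.872300))/(1+9/200) = 106/125 ≈ 0.848000
step 6 [3y] zero: DF = P = 4167/5000 ≈ 0.833400
step 7 [3.5y] bond c/2=23/800: DF=(7815227/8000000 − 23/800·(0.967800+0.917900+0.874400+0.872300+0.848000+0.833400))/(1+23/800) = 8011/10000 ≈ 0.801100
step 8 [4y] zero: DF = P = 1547/2000 ≈ 0.773500

1 1/2 4839/5000
2 1 9179/10000
3 3/2 1093/1250
4 2 8723/10000
5 5/2 106/125
6 3 4167/5000
7 7/2 8011/10000
8 4 1547/2000
DF(3y) is solved at step 6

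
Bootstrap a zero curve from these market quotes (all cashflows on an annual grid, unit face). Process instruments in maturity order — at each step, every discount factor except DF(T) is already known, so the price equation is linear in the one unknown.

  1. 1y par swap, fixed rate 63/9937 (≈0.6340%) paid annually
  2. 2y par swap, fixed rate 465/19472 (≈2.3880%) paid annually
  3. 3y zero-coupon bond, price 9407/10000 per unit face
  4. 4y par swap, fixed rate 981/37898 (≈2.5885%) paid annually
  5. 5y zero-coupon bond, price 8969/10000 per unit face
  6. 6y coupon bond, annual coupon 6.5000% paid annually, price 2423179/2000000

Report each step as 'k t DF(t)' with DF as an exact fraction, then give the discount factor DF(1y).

1 1 9937/10000
2 2 1907/2000
3 3 9407/10000
4 4 9019/10000
5 5 8969/10000
6 6 2129/2500
DF(1y) = 9937/10000 ≈ 0.993700

step 1 [1y] swap r/1=63/9937: DF=(1 − 63/9937·(0))/(1+63/9937) = 9937/10000 ≈ 0.993700
step 2 [2y] swap r/1=465/19472: DF=(1 − 465/19472·(0.993700))/(1+465/19472) = 1907/2000 ≈ 0.953500
step 3 [3y] zero: DF = P = 9407/10000 ≈ 0.940700
step 4 [4y] swap r/1=981/37898: DF=(1 − 981/37898·(0.993700+0.953500+0.940700))/(1+981/37898) = 9019/10000 ≈ 0.901900
step 5 [5y] zero: DF = P = 8969/10000 ≈ 0.896900
step 6 [6y] bond c/1=13/200: DF=(2423179/2000000 − 13/200·(0.993700+0.953500+0.940700+0.901900+0.896900))/(1+13/200) = 2129/2500 ≈ 0.851600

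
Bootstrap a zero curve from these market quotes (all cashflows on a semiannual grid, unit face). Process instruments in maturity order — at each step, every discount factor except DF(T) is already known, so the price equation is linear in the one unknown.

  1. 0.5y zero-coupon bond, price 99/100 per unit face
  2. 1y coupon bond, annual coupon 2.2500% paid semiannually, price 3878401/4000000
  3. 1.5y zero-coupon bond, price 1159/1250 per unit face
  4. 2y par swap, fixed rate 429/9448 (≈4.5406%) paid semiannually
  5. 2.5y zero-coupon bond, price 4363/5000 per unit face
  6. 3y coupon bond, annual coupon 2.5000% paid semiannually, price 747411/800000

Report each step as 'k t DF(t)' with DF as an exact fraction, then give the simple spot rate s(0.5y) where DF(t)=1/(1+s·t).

step 1 [0.5y] zero: DF = P = 99/100 ≈ 0.990000
step 2 [1y] bond c/2=9/800: DF=(3878401/4000000 − 9/800·(0.990000))/(1+9/800) = 4739/5000 ≈ 0.947800
step 3 [1.5y] zero: DF = P = 1159/1250 ≈ 0.927200
step 4 [2y] swap r/2=429/18896: DF=(1 − 429/18896·(0.990000+0.947800+0.927200))/(1+429/18896) = 4571/5000 ≈ 0.914200
step 5 [2.5y] zero: DF = P = 4363/5000 ≈ 0.872600
step 6 [3y] bond c/2=1/80: DF=(747411/800000 − 1/80·(0.990000+0.947800+0.927200+0.914200+0.872600))/(1+1/80) = 8653/10000 ≈ 0.865300

1 1/2 99/100
2 1 4739/5000
3 3/2 1159/1250
4 2 4571/5000
5 5/2 4363/5000
6 3 8653/10000
s(0.5y) = (1/(99/100) − 1)/(1/2) = 2/99 ≈ 2.0202%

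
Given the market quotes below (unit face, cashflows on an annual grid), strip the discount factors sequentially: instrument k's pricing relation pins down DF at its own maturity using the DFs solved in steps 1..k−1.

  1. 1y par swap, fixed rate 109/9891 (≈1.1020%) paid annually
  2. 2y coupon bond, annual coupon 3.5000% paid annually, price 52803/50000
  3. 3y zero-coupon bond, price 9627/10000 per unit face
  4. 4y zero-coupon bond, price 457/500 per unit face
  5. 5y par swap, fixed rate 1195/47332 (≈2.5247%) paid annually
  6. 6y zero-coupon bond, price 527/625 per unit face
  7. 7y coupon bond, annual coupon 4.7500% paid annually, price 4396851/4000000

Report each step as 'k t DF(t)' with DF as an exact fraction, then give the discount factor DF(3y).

1 1 9891/10000
2 2 9869/10000
3 3 9627/10000
4 4 457/500
5 5 1761/2000
6 6 527/625
7 7 1593/2000
DF(3y) = 9627/10000 ≈ 0.962700

step 1 [1y] swap r/1=109/9891: DF=(1 − 109/9891·(0))/(1+109/9891) = 9891/10000 ≈ 0.989100
step 2 [2y] bond c/1=7/200: DF=(52803/50000 − 7/200·(0.989100))/(1+7/200) = 9869/10000 ≈ 0.986900
step 3 [3y] zero: DF = P = 9627/10000 ≈ 0.962700
step 4 [4y] zero: DF = P = 457/500 ≈ 0.914000
step 5 [5y] swap r/1=1195/47332: DF=(1 − 1195/47332·(0.989100+0.986900+0.962700+0.914000))/(1+1195/47332) = 1761/2000 ≈ 0.880500
step 6 [6y] zero: DF = P = 527/625 ≈ 0.843200
step 7 [7y] bond c/1=19/400: DF=(4396851/4000000 − 19/400·(0.989100+0.986900+0.962700+0.914000+0.880500+0.843200))/(1+19/400) = 1593/2000 ≈ 0.796500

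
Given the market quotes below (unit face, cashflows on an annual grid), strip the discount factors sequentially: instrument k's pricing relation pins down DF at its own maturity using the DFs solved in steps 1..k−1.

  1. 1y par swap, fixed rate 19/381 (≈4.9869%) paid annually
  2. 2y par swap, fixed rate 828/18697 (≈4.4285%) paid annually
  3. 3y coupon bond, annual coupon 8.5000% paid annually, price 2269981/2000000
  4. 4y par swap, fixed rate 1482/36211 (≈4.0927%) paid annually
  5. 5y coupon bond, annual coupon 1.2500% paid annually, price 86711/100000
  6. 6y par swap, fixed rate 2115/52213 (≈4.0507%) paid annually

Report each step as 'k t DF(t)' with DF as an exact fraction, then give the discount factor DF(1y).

1 1 381/400
2 2 2293/2500
3 3 2249/2500
4 4 4259/5000
5 5 8117/10000
6 6 1577/2000
DF(1y) = 381/400 ≈ 0.952500

step 1 [1y] swap r/1=19/381: DF=(1 − 19/381·(0))/(1+19/381) = 381/400 ≈ 0.952500
step 2 [2y] swap r/1=828/18697: DF=(1 − 828/18697·(0.952500))/(1+828/18697) = 2293/2500 ≈ 0.917200
step 3 [3y] bond c/1=17/200: DF=(2269981/2000000 − 17/200·(0.952500+0.917200))/(1+17/200) = 2249/2500 ≈ 0.899600
step 4 [4y] swap r/1=1482/36211: DF=(1 − 1482/36211·(0.952500+0.917200+0.899600))/(1+1482/36211) = 4259/5000 ≈ 0.851800
step 5 [5y] bond c/1=1/80: DF=(86711/100000 − 1/80·(0.952500+0.917200+0.899600+0.851800))/(1+1/80) = 8117/10000 ≈ 0.811700
step 6 [6y] swap r/1=2115/52213: DF=(1 − 2115/52213·(0.952500+0.917200+0.899600+0.851800+0.811700))/(1+2115/52213) = 1577/2000 ≈ 0.788500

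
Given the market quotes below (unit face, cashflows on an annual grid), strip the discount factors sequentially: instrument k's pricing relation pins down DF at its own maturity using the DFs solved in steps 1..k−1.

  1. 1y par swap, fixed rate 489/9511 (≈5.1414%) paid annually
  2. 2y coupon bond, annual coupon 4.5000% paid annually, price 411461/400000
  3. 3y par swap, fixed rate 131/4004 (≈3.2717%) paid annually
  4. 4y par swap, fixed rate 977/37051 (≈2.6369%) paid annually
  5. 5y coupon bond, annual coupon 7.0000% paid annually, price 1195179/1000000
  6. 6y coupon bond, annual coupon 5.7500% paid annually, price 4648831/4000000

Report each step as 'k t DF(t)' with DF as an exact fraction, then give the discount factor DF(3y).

1 1 9511/10000
2 2 4717/5000
3 3 9083/10000
4 4 9023/10000
5 5 4373/5000
6 6 17/20
DF(3y) = 9083/10000 ≈ 0.908300

step 1 [1y] swap r/1=489/9511: DF=(1 − 489/9511·(0))/(1+489/9511) = 9511/10000 ≈ 0.951100
step 2 [2y] bond c/1=9/200: DF=(411461/400000 − 9/200·(0.951100))/(1+9/200) = 4717/5000 ≈ 0.943400
step 3 [3y] swap r/1=131/4004: DF=(1 − 131/4004·(0.951100+0.943400))/(1+131/4004) = 9083/10000 ≈ 0.908300
step 4 [4y] swap r/1=977/37051: DF=(1 − 977/37051·(0.951100+0.943400+0.908300))/(1+977/37051) = 9023/10000 ≈ 0.902300
step 5 [5y] bond c/1=7/100: DF=(1195179/1000000 − 7/100·(0.951100+0.943400+0.908300+0.902300))/(1+7/100) = 4373/5000 ≈ 0.874600
step 6 [6y] bond c/1=23/400: DF=(4648831/4000000 − 23/400·(0.951100+0.943400+0.908300+0.902300+0.874600))/(1+23/400) = 17/20 ≈ 0.850000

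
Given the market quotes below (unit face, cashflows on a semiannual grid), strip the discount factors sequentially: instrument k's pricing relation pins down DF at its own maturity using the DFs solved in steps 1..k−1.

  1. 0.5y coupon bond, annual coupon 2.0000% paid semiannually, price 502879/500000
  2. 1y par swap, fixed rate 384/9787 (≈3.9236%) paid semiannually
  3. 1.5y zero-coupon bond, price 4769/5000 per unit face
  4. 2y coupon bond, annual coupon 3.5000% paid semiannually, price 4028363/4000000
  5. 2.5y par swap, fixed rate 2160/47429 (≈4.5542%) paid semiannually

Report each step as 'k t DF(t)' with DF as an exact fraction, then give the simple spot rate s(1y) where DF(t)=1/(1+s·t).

step 1 [0.5y] bond c/2=1/100: DF=(502879/500000 − 1/100·(0))/(1+1/100) = 4979/5000 ≈ 0.995800
step 2 [1y] swap r/2=192/9787: DF=(1 − 192/9787·(0.995800))/(1+192/9787) = 601/625 ≈ 0.961600
step 3 [1.5y] zero: DF = P = 4769/5000 ≈ 0.953800
step 4 [2y] bond c/2=7/400: DF=(4028363/4000000 − 7/400·(0.995800+0.961600+0.953800))/(1+7/400) = 9397/10000 ≈ 0.939700
step 5 [2.5y] swap r/2=1080/47429: DF=(1 − 1080/47429·(0.995800+0.961600+0.953800+0.939700))/(1+1080/47429) = 223/250 ≈ 0.892000

1 1/2 4979/5000
2 1 601/625
3 3/2 4769/5000
4 2 9397/10000
5 5/2 223/250
s(1y) = (1/(601/625) − 1)/(1) = 24/601 ≈ 3.9933%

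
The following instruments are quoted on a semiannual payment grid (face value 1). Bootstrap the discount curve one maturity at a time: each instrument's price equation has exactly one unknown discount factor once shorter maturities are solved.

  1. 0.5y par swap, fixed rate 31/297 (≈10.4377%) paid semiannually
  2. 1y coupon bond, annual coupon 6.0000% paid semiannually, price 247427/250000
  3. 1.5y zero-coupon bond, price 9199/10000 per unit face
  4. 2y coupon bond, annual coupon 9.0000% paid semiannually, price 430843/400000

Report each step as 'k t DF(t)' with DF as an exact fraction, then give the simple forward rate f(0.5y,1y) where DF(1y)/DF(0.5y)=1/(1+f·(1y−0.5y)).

1 1/2 594/625
2 1 2333/2500
3 3/2 9199/10000
4 2 91/100
f(0.5y,1y) = ((594/625)/(2333/2500) − 1)/(1/2) = 86/2333 ≈ 3.6862%

step 1 [0.5y] swap r/2=31/594: DF=(1 − 31/594·(0))/(1+31/594) = 594/625 ≈ 0.950400
step 2 [1y] bond c/2=3/100: DF=(247427/250000 − 3/100·(0.950400))/(1+3/100) = 2333/2500 ≈ 0.933200
step 3 [1.5y] zero: DF = P = 9199/10000 ≈ 0.919900
step 4 [2y] bond c/2=9/200: DF=(430843/400000 − 9/200·(0.950400+0.933200+0.919900))/(1+9/200) = 91/100 ≈ 0.910000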